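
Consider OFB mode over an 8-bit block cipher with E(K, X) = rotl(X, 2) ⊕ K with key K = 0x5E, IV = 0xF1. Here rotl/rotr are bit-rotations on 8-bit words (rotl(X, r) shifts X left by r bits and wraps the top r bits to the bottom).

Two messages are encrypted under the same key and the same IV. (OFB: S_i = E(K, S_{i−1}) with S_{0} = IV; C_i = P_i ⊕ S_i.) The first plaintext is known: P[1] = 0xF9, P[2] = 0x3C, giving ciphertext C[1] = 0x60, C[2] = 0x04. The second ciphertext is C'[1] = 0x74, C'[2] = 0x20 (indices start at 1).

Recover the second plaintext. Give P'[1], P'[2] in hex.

In OFB with a reused IV, both messages share the same keystream S_i, so C_i ⊕ C'_i = P_i ⊕ P'_i and thus P'_i = P_i ⊕ C_i ⊕ C'_i.
P'[1]: 0xF9 ⊕ 0x60 ⊕ 0x74 = 0xED.
P'[2]: 0x3C ⊕ 0x04 ⊕ 0x20 = 0x18.

P'[1] = 0xED, P'[2] = 0x18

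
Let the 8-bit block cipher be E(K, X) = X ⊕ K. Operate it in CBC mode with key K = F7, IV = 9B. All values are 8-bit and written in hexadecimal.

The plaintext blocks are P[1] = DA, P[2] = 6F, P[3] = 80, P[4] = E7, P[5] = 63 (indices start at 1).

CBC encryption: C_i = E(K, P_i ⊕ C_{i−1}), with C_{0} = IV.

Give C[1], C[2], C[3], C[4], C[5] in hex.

C[1]: P[1] ⊕ 9B = 41; E(K, 41) = B6.
C[2]: P[2] ⊕ B6 = D9; E(K, D9) = 2E.
C[3]: P[3] ⊕ 2E = AE; E(K, AE) = 59.
C[4]: P[4] ⊕ 59 = BE; E(K, BE) = 49.
C[5]: P[5] ⊕ 49 = 2A; E(K, 2A) = DD.

C[1] = B6, C[2] = 2E, C[3] = 59, C[4] = 49, C[5] = DD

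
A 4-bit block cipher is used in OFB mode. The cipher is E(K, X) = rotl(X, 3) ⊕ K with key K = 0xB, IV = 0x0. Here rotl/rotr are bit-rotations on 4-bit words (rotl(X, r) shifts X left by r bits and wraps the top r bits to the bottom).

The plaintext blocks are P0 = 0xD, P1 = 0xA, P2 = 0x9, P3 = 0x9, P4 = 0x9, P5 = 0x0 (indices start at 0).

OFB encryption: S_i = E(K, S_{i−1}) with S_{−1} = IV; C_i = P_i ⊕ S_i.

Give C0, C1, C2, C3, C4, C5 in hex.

C0: S = E(K, 0x0) = 0xB; 0xD ⊕ 0xB = 0x6.
C1: S = E(K, 0xB) = 0x6; 0xA ⊕ 0x6 = 0xC.
C2: S = E(K, 0x6) = 0x8; 0x9 ⊕ 0x8 = 0x1.
C3: S = E(K, 0x8) = 0xF; 0x9 ⊕ 0xF = 0x6.
C4: S = E(K, 0xF) = 0x4; 0x9 ⊕ 0x4 = 0xD.
C5: S = E(K, 0x4) = 0x9; 0x0 ⊕ 0x9 = 0x9.

C0 = 0x6, C1 = 0xC, C2 = 0x1, C3 = 0x6, C4 = 0xD, C5 = 0x9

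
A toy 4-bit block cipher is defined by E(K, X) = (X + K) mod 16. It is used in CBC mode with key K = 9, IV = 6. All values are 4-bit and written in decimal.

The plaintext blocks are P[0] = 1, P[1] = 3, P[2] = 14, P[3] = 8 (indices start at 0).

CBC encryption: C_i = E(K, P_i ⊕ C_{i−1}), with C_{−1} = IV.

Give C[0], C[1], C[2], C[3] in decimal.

C[0] = 0, C[1] = 12, C[2] = 11, C[3] = 12

C[0]: P[0] ⊕ 6 = 7; E(K, 7) = 0.
C[1]: P[1] ⊕ 0 = 3; E(K, 3) = 12.
C[2]: P[2] ⊕ 12 = 2; E(K, 2) = 11.
C[3]: P[3] ⊕ 11 = 3; E(K, 3) = 12.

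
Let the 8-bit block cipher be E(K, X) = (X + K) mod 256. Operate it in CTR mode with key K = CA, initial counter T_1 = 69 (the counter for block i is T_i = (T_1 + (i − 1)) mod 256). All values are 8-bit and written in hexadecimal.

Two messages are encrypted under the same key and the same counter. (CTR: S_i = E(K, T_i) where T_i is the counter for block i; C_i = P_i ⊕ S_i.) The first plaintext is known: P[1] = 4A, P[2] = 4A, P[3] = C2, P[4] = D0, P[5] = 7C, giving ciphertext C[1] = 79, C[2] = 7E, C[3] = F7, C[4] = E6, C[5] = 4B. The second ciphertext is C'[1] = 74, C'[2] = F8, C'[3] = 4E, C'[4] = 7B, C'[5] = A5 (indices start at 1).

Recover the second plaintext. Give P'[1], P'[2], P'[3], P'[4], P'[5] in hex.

P'[1] = 47, P'[2] = CC, P'[3] = 7B, P'[4] = 4D, P'[5] = 92

In CTR with a reused counter, both messages share the same keystream S_i, so C_i ⊕ C'_i = P_i ⊕ P'_i and thus P'_i = P_i ⊕ C_i ⊕ C'_i.
P'[1]: 4A ⊕ 79 ⊕ 74 = 47.
P'[2]: 4A ⊕ 7E ⊕ F8 = CC.
P'[3]: C2 ⊕ F7 ⊕ 4E = 7B.
P'[4]: D0 ⊕ E6 ⊕ 7B = 4D.
P'[5]: 7C ⊕ 4B ⊕ A5 = 92.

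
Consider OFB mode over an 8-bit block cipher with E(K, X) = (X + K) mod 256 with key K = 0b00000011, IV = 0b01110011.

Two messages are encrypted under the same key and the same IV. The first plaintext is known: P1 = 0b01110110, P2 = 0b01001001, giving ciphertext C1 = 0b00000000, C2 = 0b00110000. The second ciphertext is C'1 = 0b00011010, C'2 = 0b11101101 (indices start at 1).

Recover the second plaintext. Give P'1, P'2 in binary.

In OFB with a reused IV, both messages share the same keystream S_i, so C_i ⊕ C'_i = P_i ⊕ P'_i and thus P'_i = P_i ⊕ C_i ⊕ C'_i.
P'1: 0b01110110 ⊕ 0b00000000 ⊕ 0b00011010 = 0b01101100.
P'2: 0b01001001 ⊕ 0b00110000 ⊕ 0b11101101 = 0b10010100.

P'1 = 0b01101100, P'2 = 0b10010100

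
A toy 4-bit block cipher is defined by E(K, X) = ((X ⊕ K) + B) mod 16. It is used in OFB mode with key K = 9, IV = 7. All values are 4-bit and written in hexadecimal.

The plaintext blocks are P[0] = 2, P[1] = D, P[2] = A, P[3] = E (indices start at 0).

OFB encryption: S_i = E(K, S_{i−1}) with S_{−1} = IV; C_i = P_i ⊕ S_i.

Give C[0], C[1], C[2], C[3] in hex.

C[0] = B, C[1] = 6, C[2] = 7, C[3] = 1

C[0]: S = E(K, 7) = 9; 2 ⊕ 9 = B.
C[1]: S = E(K, 9) = B; D ⊕ B = 6.
C[2]: S = E(K, B) = D; A ⊕ D = 7.
C[3]: S = E(K, D) = F; E ⊕ F = 1.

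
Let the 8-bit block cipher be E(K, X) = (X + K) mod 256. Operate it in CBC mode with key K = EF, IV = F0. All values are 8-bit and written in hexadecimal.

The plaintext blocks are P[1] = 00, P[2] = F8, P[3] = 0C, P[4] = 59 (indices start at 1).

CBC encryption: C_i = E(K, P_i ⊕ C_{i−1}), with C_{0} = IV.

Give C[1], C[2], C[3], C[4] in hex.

C[1] = DF, C[2] = 16, C[3] = 09, C[4] = 3F

C[1]: P[1] ⊕ F0 = F0; E(K, F0) = DF.
C[2]: P[2] ⊕ DF = 27; E(K, 27) = 16.
C[3]: P[3] ⊕ 16 = 1A; E(K, 1A) = 09.
C[4]: P[4] ⊕ 09 = 50; E(K, 50) = 3F.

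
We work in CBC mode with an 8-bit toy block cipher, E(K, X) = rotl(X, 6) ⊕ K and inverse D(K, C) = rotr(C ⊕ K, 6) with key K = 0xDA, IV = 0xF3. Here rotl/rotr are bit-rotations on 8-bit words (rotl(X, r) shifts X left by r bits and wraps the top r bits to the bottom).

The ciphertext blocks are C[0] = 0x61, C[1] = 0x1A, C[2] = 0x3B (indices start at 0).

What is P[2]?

P[2] = 0x9D

CBC decryption: P_i = D(K, C_i) ⊕ C_{i−1}, with C_{−1} = IV.
P[2]: D(K, 0x3B) = 0x87; 0x87 ⊕ 0x1A = 0x9D.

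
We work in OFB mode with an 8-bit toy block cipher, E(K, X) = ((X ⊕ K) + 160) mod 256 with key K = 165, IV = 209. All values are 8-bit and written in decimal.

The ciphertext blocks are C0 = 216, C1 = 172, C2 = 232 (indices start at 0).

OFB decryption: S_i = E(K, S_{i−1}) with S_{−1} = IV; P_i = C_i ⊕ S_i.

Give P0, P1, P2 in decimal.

P0 = 204, P1 = 253, P2 = 124

P0: S = E(K, 209) = 20; 216 ⊕ 20 = 204.
P1: S = E(K, 20) = 81; 172 ⊕ 81 = 253.
P2: S = E(K, 81) = 148; 232 ⊕ 148 = 124.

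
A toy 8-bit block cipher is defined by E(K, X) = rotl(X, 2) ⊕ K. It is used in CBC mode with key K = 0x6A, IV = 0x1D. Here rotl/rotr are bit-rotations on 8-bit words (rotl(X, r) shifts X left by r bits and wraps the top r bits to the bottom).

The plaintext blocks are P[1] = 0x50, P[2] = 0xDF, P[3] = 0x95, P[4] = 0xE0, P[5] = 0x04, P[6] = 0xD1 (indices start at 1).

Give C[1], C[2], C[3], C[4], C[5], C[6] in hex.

C[1] = 0x5F, C[2] = 0x68, C[3] = 0x9D, C[4] = 0x9F, C[5] = 0x04, C[6] = 0x3D

CBC encryption: C_i = E(K, P_i ⊕ C_{i−1}), with C_{0} = IV.
C[1]: P[1] ⊕ 0x1D = 0x4D; E(K, 0x4D) = 0x5F.
C[2]: P[2] ⊕ 0x5F = 0x80; E(K, 0x80) = 0x68.
C[3]: P[3] ⊕ 0x68 = 0xFD; E(K, 0xFD) = 0x9D.
C[4]: P[4] ⊕ 0x9D = 0x7D; E(K, 0x7D) = 0x9F.
C[5]: P[5] ⊕ 0x9F = 0x9B; E(K, 0x9B) = 0x04.
C[6]: P[6] ⊕ 0x04 = 0xD5; E(K, 0xD5) = 0x3D.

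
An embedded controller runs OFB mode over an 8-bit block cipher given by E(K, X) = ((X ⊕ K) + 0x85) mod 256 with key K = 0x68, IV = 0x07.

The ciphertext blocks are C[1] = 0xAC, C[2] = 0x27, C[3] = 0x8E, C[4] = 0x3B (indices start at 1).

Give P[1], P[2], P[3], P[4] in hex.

P[1] = 0x58, P[2] = 0x06, P[3] = 0x40, P[4] = 0x10

OFB decryption: S_i = E(K, S_{i−1}) with S_{0} = IV; P_i = C_i ⊕ S_i.
P[1]: S = E(K, 0x07) = 0xF4; 0xAC ⊕ 0xF4 = 0x58.
P[2]: S = E(K, 0xF4) = 0x21; 0x27 ⊕ 0x21 = 0x06.
P[3]: S = E(K, 0x21) = 0xCE; 0x8E ⊕ 0xCE = 0x40.
P[4]: S = E(K, 0xCE) = 0x2B; 0x3B ⊕ 0x2B = 0x10.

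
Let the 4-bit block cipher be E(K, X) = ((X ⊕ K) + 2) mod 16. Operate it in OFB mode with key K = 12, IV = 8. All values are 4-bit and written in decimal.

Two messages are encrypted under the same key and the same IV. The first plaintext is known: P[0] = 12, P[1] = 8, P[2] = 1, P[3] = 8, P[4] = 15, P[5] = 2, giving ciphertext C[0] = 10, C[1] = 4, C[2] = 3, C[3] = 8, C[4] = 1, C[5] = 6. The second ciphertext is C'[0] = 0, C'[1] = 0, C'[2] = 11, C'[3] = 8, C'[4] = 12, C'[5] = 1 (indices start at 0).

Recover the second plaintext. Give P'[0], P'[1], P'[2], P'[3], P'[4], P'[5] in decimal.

In OFB with a reused IV, both messages share the same keystream S_i, so C_i ⊕ C'_i = P_i ⊕ P'_i and thus P'_i = P_i ⊕ C_i ⊕ C'_i.
P'[0]: 12 ⊕ 10 ⊕ 0 = 6.
P'[1]: 8 ⊕ 4 ⊕ 0 = 12.
P'[2]: 1 ⊕ 3 ⊕ 11 = 9.
P'[3]: 8 ⊕ 8 ⊕ 8 = 8.
P'[4]: 15 ⊕ 1 ⊕ 12 = 2.
P'[5]: 2 ⊕ 6 ⊕ 1 = 5.

P'[0] = 6, P'[1] = 12, P'[2] = 9, P'[3] = 8, P'[4] = 2, P'[5] = 5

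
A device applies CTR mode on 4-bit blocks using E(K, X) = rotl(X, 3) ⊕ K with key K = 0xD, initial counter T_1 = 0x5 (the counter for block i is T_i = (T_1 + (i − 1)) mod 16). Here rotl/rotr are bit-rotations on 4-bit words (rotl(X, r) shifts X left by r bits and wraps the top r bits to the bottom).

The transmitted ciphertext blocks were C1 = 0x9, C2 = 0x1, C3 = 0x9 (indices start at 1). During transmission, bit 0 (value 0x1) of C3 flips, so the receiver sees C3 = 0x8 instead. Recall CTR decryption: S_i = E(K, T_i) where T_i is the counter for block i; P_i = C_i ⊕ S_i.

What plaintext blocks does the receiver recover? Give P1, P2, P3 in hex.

Only C3 changed, to 0x8. In CTR, a change in C_i flips the same bit in P_i only; the keystream is unaffected. Decrypting the received ciphertext:
P1: T = 0x5, S = E(K, T) = 0x7; 0x9 ⊕ 0x7 = 0xE.
P2: T = 0x6, S = E(K, T) = 0xE; 0x1 ⊕ 0xE = 0xF.
P3: T = 0x7, S = E(K, T) = 0x6; 0x8 ⊕ 0x6 = 0xE.
Blocks that differ from the original plaintext: P3.

P1 = 0xE, P2 = 0xF, P3 = 0xE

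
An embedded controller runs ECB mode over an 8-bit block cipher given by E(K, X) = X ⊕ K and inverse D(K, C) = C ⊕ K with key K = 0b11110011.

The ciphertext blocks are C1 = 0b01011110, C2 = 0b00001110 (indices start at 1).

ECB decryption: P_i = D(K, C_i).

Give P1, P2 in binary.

P1 = 0b10101101, P2 = 0b11111101

P1: D(K, 0b01011110) = 0b10101101.
P2: D(K, 0b00001110) = 0b11111101.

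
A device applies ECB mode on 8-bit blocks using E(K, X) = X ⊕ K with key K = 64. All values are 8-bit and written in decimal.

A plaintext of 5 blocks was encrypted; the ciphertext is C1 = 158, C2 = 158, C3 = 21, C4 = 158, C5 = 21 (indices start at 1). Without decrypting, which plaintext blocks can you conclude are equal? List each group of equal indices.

P1 = P2 = P4; P3 = P5

ECB encrypts each block independently with the same key, so equal ciphertext blocks imply equal plaintext blocks.
C1 = C2 = C4 = 158, so P1 = P2 = P4.
C3 = C5 = 21, so P3 = P5.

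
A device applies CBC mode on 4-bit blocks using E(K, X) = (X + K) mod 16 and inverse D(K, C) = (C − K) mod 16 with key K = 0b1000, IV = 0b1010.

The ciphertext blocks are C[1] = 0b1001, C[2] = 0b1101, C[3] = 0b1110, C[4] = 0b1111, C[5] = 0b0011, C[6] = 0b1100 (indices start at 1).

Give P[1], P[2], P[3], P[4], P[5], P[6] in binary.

CBC decryption: P_i = D(K, C_i) ⊕ C_{i−1}, with C_{0} = IV.
P[1]: D(K, 0b1001) = 0b0001; 0b0001 ⊕ 0b1010 = 0b1011.
P[2]: D(K, 0b1101) = 0b0101; 0b0101 ⊕ 0b1001 = 0b1100.
P[3]: D(K, 0b1110) = 0b0110; 0b0110 ⊕ 0b1101 = 0b1011.
P[4]: D(K, 0b1111) = 0b0111; 0b0111 ⊕ 0b1110 = 0b1001.
P[5]: D(K, 0b0011) = 0b1011; 0b1011 ⊕ 0b1111 = 0b0100.
P[6]: D(K, 0b1100) = 0b0100; 0b0100 ⊕ 0b0011 = 0b0111.

P[1] = 0b1011, P[2] = 0b1100, P[3] = 0b1011, P[4] = 0b1001, P[5] = 0b0100, P[6] = 0b0111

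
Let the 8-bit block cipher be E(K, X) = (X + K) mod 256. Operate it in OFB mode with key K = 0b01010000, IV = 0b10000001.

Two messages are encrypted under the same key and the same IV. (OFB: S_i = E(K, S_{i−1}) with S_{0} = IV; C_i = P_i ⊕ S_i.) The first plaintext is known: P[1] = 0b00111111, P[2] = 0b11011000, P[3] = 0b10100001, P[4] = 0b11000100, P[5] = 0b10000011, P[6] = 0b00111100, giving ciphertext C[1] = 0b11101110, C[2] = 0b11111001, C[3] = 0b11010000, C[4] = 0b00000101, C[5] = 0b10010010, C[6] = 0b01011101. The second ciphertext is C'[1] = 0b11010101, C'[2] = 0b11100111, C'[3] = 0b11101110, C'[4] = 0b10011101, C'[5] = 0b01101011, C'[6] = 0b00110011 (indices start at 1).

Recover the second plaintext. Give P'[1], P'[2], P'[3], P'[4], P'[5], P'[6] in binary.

In OFB with a reused IV, both messages share the same keystream S_i, so C_i ⊕ C'_i = P_i ⊕ P'_i and thus P'_i = P_i ⊕ C_i ⊕ C'_i.
P'[1]: 0b00111111 ⊕ 0b11101110 ⊕ 0b11010101 = 0b00000100.
P'[2]: 0b11011000 ⊕ 0b11111001 ⊕ 0b11100111 = 0b11000110.
P'[3]: 0b10100001 ⊕ 0b11010000 ⊕ 0b11101110 = 0b10011111.
P'[4]: 0b11000100 ⊕ 0b00000101 ⊕ 0b10011101 = 0b01011100.
P'[5]: 0b10000011 ⊕ 0b10010010 ⊕ 0b01101011 = 0b01111010.
P'[6]: 0b00111100 ⊕ 0b01011101 ⊕ 0b00110011 = 0b01010010.

P'[1] = 0b00000100, P'[2] = 0b11000110, P'[3] = 0b10011111, P'[4] = 0b01011100, P'[5] = 0b01111010, P'[6] = 0b01010010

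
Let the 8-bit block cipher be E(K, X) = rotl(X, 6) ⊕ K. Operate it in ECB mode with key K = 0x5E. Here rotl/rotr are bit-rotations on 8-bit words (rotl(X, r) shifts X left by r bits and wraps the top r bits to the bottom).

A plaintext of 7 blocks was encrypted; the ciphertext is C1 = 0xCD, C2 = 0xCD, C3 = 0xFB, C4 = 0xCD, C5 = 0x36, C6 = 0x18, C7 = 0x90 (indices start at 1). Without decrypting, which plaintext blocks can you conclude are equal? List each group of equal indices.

P1 = P2 = P4

ECB encrypts each block independently with the same key, so equal ciphertext blocks imply equal plaintext blocks.
C1 = C2 = C4 = 0xCD, so P1 = P2 = P4.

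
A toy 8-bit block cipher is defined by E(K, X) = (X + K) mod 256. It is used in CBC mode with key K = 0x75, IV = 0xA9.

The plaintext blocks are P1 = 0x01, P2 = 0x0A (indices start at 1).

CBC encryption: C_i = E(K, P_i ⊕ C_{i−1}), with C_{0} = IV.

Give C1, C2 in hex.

C1 = 0x1D, C2 = 0x8C

C1: P1 ⊕ 0xA9 = 0xA8; E(K, 0xA8) = 0x1D.
C2: P2 ⊕ 0x1D = 0x17; E(K, 0x17) = 0x8C.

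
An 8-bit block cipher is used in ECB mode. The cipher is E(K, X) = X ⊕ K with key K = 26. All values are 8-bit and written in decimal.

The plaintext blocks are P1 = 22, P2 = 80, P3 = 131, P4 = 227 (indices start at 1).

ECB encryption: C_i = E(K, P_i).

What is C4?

C4: E(K, 227) = 249.

C4 = 249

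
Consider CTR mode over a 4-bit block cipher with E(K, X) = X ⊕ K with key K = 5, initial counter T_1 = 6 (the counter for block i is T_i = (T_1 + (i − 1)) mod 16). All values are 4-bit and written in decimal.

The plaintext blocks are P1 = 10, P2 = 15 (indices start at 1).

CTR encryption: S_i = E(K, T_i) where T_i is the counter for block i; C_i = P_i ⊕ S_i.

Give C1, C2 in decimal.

C1: T = 6, S = E(K, T) = 3; 10 ⊕ 3 = 9.
C2: T = 7, S = E(K, T) = 2; 15 ⊕ 2 = 13.

C1 = 9, C2 = 13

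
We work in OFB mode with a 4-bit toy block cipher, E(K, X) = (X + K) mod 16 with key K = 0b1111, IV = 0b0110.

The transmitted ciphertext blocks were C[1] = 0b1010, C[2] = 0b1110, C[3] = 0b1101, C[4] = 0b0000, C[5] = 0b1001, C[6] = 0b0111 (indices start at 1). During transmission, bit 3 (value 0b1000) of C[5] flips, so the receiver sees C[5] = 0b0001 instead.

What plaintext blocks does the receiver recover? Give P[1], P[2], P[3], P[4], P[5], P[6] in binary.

P[1] = 0b1111, P[2] = 0b1010, P[3] = 0b1110, P[4] = 0b0010, P[5] = 0b0000, P[6] = 0b0111

OFB decryption: S_i = E(K, S_{i−1}) with S_{0} = IV; P_i = C_i ⊕ S_i.
Only C[5] changed, to 0b0001. In OFB, a change in C_i flips the same bit in P_i only; the keystream is unaffected. Decrypting the received ciphertext:
P[1]: S = E(K, 0b0110) = 0b0101; 0b1010 ⊕ 0b0101 = 0b1111.
P[2]: S = E(K, 0b0101) = 0b0100; 0b1110 ⊕ 0b0100 = 0b1010.
P[3]: S = E(K, 0b0100) = 0b0011; 0b1101 ⊕ 0b0011 = 0b1110.
P[4]: S = E(K, 0b0011) = 0b0010; 0b0000 ⊕ 0b0010 = 0b0010.
P[5]: S = E(K, 0b0010) = 0b0001; 0b0001 ⊕ 0b0001 = 0b0000.
P[6]: S = E(K, 0b0001) = 0b0000; 0b0111 ⊕ 0b0000 = 0b0111.
Blocks that differ from the original plaintext: P[5].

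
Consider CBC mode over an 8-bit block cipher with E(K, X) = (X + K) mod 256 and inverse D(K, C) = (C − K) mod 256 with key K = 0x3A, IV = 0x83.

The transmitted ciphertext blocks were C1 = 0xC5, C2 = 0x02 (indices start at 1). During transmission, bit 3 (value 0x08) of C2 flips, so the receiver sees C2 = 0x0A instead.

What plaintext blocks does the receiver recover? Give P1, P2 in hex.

CBC decryption: P_i = D(K, C_i) ⊕ C_{i−1}, with C_{0} = IV.
Only C2 changed, to 0x0A. In CBC, a change in C_i garbles P_i and flips the same bit in P_{i+1}. Decrypting the received ciphertext:
P1: D(K, 0xC5) = 0x8B; 0x8B ⊕ 0x83 = 0x08.
P2: D(K, 0x0A) = 0xD0; 0xD0 ⊕ 0xC5 = 0x15.
Blocks that differ from the original plaintext: P2.

P1 = 0x08, P2 = 0x15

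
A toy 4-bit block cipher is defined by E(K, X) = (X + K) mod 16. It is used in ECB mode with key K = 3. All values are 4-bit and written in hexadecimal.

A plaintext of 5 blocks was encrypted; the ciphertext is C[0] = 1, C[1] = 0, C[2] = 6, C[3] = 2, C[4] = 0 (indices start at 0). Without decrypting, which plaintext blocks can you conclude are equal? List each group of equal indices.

ECB encrypts each block independently with the same key, so equal ciphertext blocks imply equal plaintext blocks.
C[1] = C[4] = 0, so P[1] = P[4].

P[1] = P[4]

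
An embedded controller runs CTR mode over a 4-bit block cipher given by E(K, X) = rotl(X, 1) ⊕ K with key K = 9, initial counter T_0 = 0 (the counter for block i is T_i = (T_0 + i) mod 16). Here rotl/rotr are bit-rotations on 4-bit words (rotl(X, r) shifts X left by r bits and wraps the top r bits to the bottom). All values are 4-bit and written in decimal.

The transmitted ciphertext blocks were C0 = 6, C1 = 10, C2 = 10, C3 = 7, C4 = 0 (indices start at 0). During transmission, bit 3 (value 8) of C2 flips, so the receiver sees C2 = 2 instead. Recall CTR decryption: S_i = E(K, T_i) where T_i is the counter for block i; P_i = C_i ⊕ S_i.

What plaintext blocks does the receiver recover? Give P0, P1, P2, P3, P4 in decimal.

Only C2 changed, to 2. In CTR, a change in C_i flips the same bit in P_i only; the keystream is unaffected. Decrypting the received ciphertext:
P0: T = 0, S = E(K, T) = 9; 6 ⊕ 9 = 15.
P1: T = 1, S = E(K, T) = 11; 10 ⊕ 11 = 1.
P2: T = 2, S = E(K, T) = 13; 2 ⊕ 13 = 15.
P3: T = 3, S = E(K, T) = 15; 7 ⊕ 15 = 8.
P4: T = 4, S = E(K, T) = 1; 0 ⊕ 1 = 1.
Blocks that differ from the original plaintext: P2.

P0 = 15, P1 = 1, P2 = 15, P3 = 8, P4 = 1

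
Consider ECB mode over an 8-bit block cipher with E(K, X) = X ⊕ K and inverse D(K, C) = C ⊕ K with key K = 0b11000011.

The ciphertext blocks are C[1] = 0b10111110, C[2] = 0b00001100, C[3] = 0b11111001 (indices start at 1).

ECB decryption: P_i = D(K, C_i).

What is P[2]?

P[2] = 0b11001111

P[2]: D(K, 0b00001100) = 0b11001111.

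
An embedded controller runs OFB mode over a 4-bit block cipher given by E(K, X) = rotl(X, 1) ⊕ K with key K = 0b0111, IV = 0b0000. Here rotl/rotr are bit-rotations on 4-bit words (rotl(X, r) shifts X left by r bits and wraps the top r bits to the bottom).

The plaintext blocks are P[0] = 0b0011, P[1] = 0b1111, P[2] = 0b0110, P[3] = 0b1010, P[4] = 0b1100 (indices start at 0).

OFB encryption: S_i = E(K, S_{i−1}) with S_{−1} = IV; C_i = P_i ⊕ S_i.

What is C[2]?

C[2] = 0b0010

C[0]: S = E(K, 0b0000) = 0b0111; 0b0011 ⊕ 0b0111 = 0b0100.
C[1]: S = E(K, 0b0111) = 0b1001; 0b1111 ⊕ 0b1001 = 0b0110.
C[2]: S = E(K, 0b1001) = 0b0100; 0b0110 ⊕ 0b0100 = 0b0010.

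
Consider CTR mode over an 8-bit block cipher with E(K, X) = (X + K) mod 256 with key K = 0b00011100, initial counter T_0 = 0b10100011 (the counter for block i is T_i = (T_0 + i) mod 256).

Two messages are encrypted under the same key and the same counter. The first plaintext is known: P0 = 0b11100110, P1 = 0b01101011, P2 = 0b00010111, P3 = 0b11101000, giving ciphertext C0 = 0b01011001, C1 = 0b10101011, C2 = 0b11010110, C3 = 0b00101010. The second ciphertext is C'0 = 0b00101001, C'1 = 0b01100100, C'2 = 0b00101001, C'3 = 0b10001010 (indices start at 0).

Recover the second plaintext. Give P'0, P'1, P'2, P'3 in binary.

P'0 = 0b10010110, P'1 = 0b10100100, P'2 = 0b11101000, P'3 = 0b01001000

In CTR with a reused counter, both messages share the same keystream S_i, so C_i ⊕ C'_i = P_i ⊕ P'_i and thus P'_i = P_i ⊕ C_i ⊕ C'_i.
P'0: 0b11100110 ⊕ 0b01011001 ⊕ 0b00101001 = 0b10010110.
P'1: 0b01101011 ⊕ 0b10101011 ⊕ 0b01100100 = 0b10100100.
P'2: 0b00010111 ⊕ 0b11010110 ⊕ 0b00101001 = 0b11101000.
P'3: 0b11101000 ⊕ 0b00101010 ⊕ 0b10001010 = 0b01001000.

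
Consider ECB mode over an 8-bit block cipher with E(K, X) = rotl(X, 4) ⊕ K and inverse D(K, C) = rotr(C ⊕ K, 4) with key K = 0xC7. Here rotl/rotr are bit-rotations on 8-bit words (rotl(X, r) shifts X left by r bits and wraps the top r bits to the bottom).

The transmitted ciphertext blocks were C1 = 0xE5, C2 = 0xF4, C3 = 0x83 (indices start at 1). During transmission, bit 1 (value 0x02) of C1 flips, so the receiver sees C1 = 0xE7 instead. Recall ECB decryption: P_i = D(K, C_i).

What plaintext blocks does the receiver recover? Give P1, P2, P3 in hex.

Only C1 changed, to 0xE7. In ECB, a change in C_i affects only P_i. Decrypting the received ciphertext:
P1: D(K, 0xE7) = 0x02.
P2: D(K, 0xF4) = 0x33.
P3: D(K, 0x83) = 0x44.
Blocks that differ from the original plaintext: P1.

P1 = 0x02, P2 = 0x33, P3 = 0x44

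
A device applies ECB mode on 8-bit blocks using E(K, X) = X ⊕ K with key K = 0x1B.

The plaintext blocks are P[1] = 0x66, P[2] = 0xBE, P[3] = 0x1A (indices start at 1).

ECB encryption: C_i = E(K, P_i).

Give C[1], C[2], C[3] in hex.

C[1] = 0x7D, C[2] = 0xA5, C[3] = 0x01

C[1]: E(K, 0x66) = 0x7D.
C[2]: E(K, 0xBE) = 0xA5.
C[3]: E(K, 0x1A) = 0x01.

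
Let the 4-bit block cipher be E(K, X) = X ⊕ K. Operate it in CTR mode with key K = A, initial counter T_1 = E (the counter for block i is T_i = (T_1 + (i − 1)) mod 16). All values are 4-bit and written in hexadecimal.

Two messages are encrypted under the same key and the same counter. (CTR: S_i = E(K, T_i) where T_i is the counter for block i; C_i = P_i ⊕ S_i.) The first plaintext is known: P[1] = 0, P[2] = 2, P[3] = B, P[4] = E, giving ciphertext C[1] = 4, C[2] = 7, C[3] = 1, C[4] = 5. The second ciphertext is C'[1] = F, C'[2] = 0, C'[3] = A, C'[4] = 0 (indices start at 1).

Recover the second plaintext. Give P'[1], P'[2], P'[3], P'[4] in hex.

In CTR with a reused counter, both messages share the same keystream S_i, so C_i ⊕ C'_i = P_i ⊕ P'_i and thus P'_i = P_i ⊕ C_i ⊕ C'_i.
P'[1]: 0 ⊕ 4 ⊕ F = B.
P'[2]: 2 ⊕ 7 ⊕ 0 = 5.
P'[3]: B ⊕ 1 ⊕ A = 0.
P'[4]: E ⊕ 5 ⊕ 0 = B.

P'[1] = B, P'[2] = 5, P'[3] = 0, P'[4] = B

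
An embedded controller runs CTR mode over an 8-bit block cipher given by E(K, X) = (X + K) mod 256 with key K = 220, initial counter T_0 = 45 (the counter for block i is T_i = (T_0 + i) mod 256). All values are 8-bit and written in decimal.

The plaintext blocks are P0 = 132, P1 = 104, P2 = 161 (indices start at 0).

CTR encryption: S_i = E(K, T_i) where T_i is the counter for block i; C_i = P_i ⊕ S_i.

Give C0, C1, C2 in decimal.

C0: T = 45, S = E(K, T) = 9; 132 ⊕ 9 = 141.
C1: T = 46, S = E(K, T) = 10; 104 ⊕ 10 = 98.
C2: T = 47, S = E(K, T) = 11; 161 ⊕ 11 = 170.

C0 = 141, C1 = 98, C2 = 170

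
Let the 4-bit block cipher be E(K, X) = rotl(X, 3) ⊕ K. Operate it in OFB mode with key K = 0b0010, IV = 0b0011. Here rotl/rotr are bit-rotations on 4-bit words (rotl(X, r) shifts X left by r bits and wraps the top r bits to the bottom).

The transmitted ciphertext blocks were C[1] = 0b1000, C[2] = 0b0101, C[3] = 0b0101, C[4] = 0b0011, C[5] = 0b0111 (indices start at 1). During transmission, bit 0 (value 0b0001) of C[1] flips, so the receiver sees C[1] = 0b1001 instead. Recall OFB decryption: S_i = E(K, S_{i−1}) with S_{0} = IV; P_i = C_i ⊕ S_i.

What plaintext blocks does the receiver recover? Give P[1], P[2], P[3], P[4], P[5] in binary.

Only C[1] changed, to 0b1001. In OFB, a change in C_i flips the same bit in P_i only; the keystream is unaffected. Decrypting the received ciphertext:
P[1]: S = E(K, 0b0011) = 0b1011; 0b1001 ⊕ 0b1011 = 0b0010.
P[2]: S = E(K, 0b1011) = 0b1111; 0b0101 ⊕ 0b1111 = 0b1010.
P[3]: S = E(K, 0b1111) = 0b1101; 0b0101 ⊕ 0b1101 = 0b1000.
P[4]: S = E(K, 0b1101) = 0b1100; 0b0011 ⊕ 0b1100 = 0b1111.
P[5]: S = E(K, 0b1100) = 0b0100; 0b0111 ⊕ 0b0100 = 0b0011.
Blocks that differ from the original plaintext: P[1].

P[1] = 0b0010, P[2] = 0b1010, P[3] = 0b1000, P[4] = 0b1111, P[5] = 0b0011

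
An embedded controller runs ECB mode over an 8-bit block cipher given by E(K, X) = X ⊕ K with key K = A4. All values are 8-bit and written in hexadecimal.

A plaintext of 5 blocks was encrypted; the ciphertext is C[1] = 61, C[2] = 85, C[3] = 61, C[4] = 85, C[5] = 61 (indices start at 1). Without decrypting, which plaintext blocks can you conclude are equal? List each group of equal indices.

P[1] = P[3] = P[5]; P[2] = P[4]

ECB encrypts each block independently with the same key, so equal ciphertext blocks imply equal plaintext blocks.
C[1] = C[3] = C[5] = 61, so P[1] = P[3] = P[5].
C[2] = C[4] = 85, so P[2] = P[4].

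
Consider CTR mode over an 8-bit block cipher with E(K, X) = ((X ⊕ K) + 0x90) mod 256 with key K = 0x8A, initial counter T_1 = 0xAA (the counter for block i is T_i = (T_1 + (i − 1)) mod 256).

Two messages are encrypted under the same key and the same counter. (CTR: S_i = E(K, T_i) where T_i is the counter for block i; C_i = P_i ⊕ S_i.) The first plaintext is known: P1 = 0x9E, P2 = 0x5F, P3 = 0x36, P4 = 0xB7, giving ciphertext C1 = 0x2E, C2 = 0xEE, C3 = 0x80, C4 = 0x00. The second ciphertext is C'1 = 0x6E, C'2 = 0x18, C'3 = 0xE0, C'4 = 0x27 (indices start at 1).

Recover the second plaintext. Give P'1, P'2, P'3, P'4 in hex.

P'1 = 0xDE, P'2 = 0xA9, P'3 = 0x56, P'4 = 0x90

In CTR with a reused counter, both messages share the same keystream S_i, so C_i ⊕ C'_i = P_i ⊕ P'_i and thus P'_i = P_i ⊕ C_i ⊕ C'_i.
P'1: 0x9E ⊕ 0x2E ⊕ 0x6E = 0xDE.
P'2: 0x5F ⊕ 0xEE ⊕ 0x18 = 0xA9.
P'3: 0x36 ⊕ 0x80 ⊕ 0xE0 = 0x56.
P'4: 0xB7 ⊕ 0x00 ⊕ 0x27 = 0x90.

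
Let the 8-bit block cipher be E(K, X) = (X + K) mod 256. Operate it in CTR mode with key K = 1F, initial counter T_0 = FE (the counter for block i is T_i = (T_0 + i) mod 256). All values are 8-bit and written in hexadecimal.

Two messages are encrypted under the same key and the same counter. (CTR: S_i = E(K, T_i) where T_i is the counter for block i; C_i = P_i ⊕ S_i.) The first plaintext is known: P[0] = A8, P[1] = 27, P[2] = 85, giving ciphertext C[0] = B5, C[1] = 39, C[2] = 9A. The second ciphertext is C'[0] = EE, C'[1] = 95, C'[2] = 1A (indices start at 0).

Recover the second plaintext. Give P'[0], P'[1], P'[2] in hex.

In CTR with a reused counter, both messages share the same keystream S_i, so C_i ⊕ C'_i = P_i ⊕ P'_i and thus P'_i = P_i ⊕ C_i ⊕ C'_i.
P'[0]: A8 ⊕ B5 ⊕ EE = F3.
P'[1]: 27 ⊕ 39 ⊕ 95 = 8B.
P'[2]: 85 ⊕ 9A ⊕ 1A = 05.

P'[0] = F3, P'[1] = 8B, P'[2] = 05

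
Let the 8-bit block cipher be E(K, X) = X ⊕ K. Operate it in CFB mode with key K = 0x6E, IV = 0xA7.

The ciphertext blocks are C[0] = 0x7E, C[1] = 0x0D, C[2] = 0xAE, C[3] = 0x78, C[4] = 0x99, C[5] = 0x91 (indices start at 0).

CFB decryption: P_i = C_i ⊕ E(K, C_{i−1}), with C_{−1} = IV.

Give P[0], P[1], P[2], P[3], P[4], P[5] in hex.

P[0]: E(K, 0xA7) = 0xC9; 0x7E ⊕ 0xC9 = 0xB7.
P[1]: E(K, 0x7E) = 0x10; 0x0D ⊕ 0x10 = 0x1D.
P[2]: E(K, 0x0D) = 0x63; 0xAE ⊕ 0x63 = 0xCD.
P[3]: E(K, 0xAE) = 0xC0; 0x78 ⊕ 0xC0 = 0xB8.
P[4]: E(K, 0x78) = 0x16; 0x99 ⊕ 0x16 = 0x8F.
P[5]: E(K, 0x99) = 0xF7; 0x91 ⊕ 0xF7 = 0x66.

P[0] = 0xB7, P[1] = 0x1D, P[2] = 0xCD, P[3] = 0xB8, P[4] = 0x8F, P[5] = 0x66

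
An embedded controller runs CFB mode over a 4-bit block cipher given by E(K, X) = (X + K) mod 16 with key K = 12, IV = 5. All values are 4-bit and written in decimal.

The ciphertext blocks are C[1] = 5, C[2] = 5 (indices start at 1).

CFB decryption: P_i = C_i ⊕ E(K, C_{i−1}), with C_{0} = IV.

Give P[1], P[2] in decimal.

P[1]: E(K, 5) = 1; 5 ⊕ 1 = 4.
P[2]: E(K, 5) = 1; 5 ⊕ 1 = 4.

P[1] = 4, P[2] = 4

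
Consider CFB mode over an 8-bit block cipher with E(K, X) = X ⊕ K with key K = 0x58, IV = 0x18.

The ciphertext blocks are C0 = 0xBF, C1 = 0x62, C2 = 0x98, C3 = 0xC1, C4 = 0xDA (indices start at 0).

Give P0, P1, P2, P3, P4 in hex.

CFB decryption: P_i = C_i ⊕ E(K, C_{i−1}), with C_{−1} = IV.
P0: E(K, 0x18) = 0x40; 0xBF ⊕ 0x40 = 0xFF.
P1: E(K, 0xBF) = 0xE7; 0x62 ⊕ 0xE7 = 0x85.
P2: E(K, 0x62) = 0x3A; 0x98 ⊕ 0x3A = 0xA2.
P3: E(K, 0x98) = 0xC0; 0xC1 ⊕ 0xC0 = 0x01.
P4: E(K, 0xC1) = 0x99; 0xDA ⊕ 0x99 = 0x43.

P0 = 0xFF, P1 = 0x85, P2 = 0xA2, P3 = 0x01, P4 = 0x43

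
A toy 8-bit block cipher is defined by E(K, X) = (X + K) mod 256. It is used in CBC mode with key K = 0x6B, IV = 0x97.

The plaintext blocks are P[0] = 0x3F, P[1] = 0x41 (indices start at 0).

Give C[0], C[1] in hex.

CBC encryption: C_i = E(K, P_i ⊕ C_{i−1}), with C_{−1} = IV.
C[0]: P[0] ⊕ 0x97 = 0xA8; E(K, 0xA8) = 0x13.
C[1]: P[1] ⊕ 0x13 = 0x52; E(K, 0x52) = 0xBD.

C[0] = 0x13, C[1] = 0xBD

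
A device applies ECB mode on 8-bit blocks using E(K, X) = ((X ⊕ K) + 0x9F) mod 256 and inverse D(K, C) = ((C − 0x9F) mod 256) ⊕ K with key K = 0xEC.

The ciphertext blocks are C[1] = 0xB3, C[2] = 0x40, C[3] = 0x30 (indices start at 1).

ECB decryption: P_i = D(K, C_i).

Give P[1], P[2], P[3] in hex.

P[1]: D(K, 0xB3) = 0xF8.
P[2]: D(K, 0x40) = 0x4D.
P[3]: D(K, 0x30) = 0x7D.

P[1] = 0xF8, P[2] = 0x4D, P[3] = 0x7D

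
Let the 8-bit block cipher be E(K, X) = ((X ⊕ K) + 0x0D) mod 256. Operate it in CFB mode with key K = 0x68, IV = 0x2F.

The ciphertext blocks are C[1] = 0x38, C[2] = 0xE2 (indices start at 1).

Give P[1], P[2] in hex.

P[1] = 0x6C, P[2] = 0xBF

CFB decryption: P_i = C_i ⊕ E(K, C_{i−1}), with C_{0} = IV.
P[1]: E(K, 0x2F) = 0x54; 0x38 ⊕ 0x54 = 0x6C.
P[2]: E(K, 0x38) = 0x5D; 0xE2 ⊕ 0x5D = 0xBF.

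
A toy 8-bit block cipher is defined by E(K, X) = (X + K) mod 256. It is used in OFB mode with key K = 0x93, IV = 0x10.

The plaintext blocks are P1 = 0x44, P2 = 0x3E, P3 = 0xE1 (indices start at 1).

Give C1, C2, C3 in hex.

OFB encryption: S_i = E(K, S_{i−1}) with S_{0} = IV; C_i = P_i ⊕ S_i.
C1: S = E(K, 0x10) = 0xA3; 0x44 ⊕ 0xA3 = 0xE7.
C2: S = E(K, 0xA3) = 0x36; 0x3E ⊕ 0x36 = 0x08.
C3: S = E(K, 0x36) = 0xC9; 0xE1 ⊕ 0xC9 = 0x28.

C1 = 0xE7, C2 = 0x08, C3 = 0x28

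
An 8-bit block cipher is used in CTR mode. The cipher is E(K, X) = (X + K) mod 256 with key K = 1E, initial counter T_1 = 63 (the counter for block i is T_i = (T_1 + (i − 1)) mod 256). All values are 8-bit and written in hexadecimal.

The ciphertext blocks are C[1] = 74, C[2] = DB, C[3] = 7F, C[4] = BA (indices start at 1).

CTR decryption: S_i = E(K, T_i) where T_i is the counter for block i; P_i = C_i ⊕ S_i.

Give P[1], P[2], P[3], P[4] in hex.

P[1]: T = 63, S = E(K, T) = 81; 74 ⊕ 81 = F5.
P[2]: T = 64, S = E(K, T) = 82; DB ⊕ 82 = 59.
P[3]: T = 65, S = E(K, T) = 83; 7F ⊕ 83 = FC.
P[4]: T = 66, S = E(K, T) = 84; BA ⊕ 84 = 3E.

P[1] = F5, P[2] = 59, P[3] = FC, P[4] = 3E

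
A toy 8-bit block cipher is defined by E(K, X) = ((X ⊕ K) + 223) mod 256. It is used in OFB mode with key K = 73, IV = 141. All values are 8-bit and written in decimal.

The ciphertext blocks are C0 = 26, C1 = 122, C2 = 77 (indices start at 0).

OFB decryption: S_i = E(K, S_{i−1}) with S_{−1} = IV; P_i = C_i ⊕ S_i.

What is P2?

P0: S = E(K, 141) = 163; 26 ⊕ 163 = 185.
P1: S = E(K, 163) = 201; 122 ⊕ 201 = 179.
P2: S = E(K, 201) = 95; 77 ⊕ 95 = 18.

P2 = 18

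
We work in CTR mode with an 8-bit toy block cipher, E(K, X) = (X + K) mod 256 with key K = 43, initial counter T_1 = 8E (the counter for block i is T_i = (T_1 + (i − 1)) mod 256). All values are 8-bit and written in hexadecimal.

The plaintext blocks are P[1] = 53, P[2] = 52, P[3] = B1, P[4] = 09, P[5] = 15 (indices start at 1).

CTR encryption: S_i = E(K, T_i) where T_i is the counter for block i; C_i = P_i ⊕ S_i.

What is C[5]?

C[1]: T = 8E, S = E(K, T) = D1; 53 ⊕ D1 = 82.
C[2]: T = 8F, S = E(K, T) = D2; 52 ⊕ D2 = 80.
C[3]: T = 90, S = E(K, T) = D3; B1 ⊕ D3 = 62.
C[4]: T = 91, S = E(K, T) = D4; 09 ⊕ D4 = DD.
C[5]: T = 92, S = E(K, T) = D5; 15 ⊕ D5 = C0.

C[5] = C0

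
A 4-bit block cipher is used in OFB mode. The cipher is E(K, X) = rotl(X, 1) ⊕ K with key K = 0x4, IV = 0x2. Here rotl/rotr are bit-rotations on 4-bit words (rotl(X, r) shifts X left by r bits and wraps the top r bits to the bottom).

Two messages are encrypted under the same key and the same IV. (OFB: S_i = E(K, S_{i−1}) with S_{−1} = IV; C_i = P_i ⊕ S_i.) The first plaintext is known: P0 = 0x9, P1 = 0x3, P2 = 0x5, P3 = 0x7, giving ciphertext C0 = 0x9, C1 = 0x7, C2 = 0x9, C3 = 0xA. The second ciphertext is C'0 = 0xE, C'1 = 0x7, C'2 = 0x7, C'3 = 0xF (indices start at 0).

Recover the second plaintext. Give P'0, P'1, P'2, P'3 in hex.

In OFB with a reused IV, both messages share the same keystream S_i, so C_i ⊕ C'_i = P_i ⊕ P'_i and thus P'_i = P_i ⊕ C_i ⊕ C'_i.
P'0: 0x9 ⊕ 0x9 ⊕ 0xE = 0xE.
P'1: 0x3 ⊕ 0x7 ⊕ 0x7 = 0x3.
P'2: 0x5 ⊕ 0x9 ⊕ 0x7 = 0xB.
P'3: 0x7 ⊕ 0xA ⊕ 0xF = 0x2.

P'0 = 0xE, P'1 = 0x3, P'2 = 0xB, P'3 = 0x2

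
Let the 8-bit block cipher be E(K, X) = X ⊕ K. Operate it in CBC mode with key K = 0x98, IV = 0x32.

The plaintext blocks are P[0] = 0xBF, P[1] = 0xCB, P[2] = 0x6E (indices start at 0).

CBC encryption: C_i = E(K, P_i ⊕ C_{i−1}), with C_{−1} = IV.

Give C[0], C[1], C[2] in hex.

C[0] = 0x15, C[1] = 0x46, C[2] = 0xB0

C[0]: P[0] ⊕ 0x32 = 0x8D; E(K, 0x8D) = 0x15.
C[1]: P[1] ⊕ 0x15 = 0xDE; E(K, 0xDE) = 0x46.
C[2]: P[2] ⊕ 0x46 = 0x28; E(K, 0x28) = 0xB0.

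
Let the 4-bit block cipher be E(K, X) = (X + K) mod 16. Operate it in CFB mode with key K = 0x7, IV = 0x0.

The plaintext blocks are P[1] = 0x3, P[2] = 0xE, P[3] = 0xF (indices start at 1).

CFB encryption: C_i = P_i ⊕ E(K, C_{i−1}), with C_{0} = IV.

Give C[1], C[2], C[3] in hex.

C[1] = 0x4, C[2] = 0x5, C[3] = 0x3

C[1]: E(K, 0x0) = 0x7; 0x3 ⊕ 0x7 = 0x4.
C[2]: E(K, 0x4) = 0xB; 0xE ⊕ 0xB = 0x5.
C[3]: E(K, 0x5) = 0xC; 0xF ⊕ 0xC = 0x3.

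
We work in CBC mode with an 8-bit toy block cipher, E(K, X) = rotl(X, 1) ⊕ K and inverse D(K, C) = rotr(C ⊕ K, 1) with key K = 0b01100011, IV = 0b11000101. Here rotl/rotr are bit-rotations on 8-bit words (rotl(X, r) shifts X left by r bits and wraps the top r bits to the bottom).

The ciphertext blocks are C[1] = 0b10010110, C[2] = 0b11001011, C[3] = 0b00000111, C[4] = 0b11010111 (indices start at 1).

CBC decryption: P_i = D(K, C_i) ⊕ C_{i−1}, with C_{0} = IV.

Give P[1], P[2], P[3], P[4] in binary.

P[1] = 0b00111111, P[2] = 0b11000010, P[3] = 0b11111001, P[4] = 0b01011101

P[1]: D(K, 0b10010110) = 0b11111010; 0b11111010 ⊕ 0b11000101 = 0b00111111.
P[2]: D(K, 0b11001011) = 0b01010100; 0b01010100 ⊕ 0b10010110 = 0b11000010.
P[3]: D(K, 0b00000111) = 0b00110010; 0b00110010 ⊕ 0b11001011 = 0b11111001.
P[4]: D(K, 0b11010111) = 0b01011010; 0b01011010 ⊕ 0b00000111 = 0b01011101.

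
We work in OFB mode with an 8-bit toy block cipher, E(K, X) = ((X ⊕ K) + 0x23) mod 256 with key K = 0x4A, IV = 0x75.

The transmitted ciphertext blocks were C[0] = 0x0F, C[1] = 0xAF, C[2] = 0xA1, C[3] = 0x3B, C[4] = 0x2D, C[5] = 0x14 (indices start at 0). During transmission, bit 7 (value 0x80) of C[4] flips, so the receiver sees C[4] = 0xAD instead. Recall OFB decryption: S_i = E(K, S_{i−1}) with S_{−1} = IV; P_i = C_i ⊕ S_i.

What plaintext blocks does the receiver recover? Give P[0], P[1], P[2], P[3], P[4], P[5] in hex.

Only C[4] changed, to 0xAD. In OFB, a change in C_i flips the same bit in P_i only; the keystream is unaffected. Decrypting the received ciphertext:
P[0]: S = E(K, 0x75) = 0x62; 0x0F ⊕ 0x62 = 0x6D.
P[1]: S = E(K, 0x62) = 0x4B; 0xAF ⊕ 0x4B = 0xE4.
P[2]: S = E(K, 0x4B) = 0x24; 0xA1 ⊕ 0x24 = 0x85.
P[3]: S = E(K, 0x24) = 0x91; 0x3B ⊕ 0x91 = 0xAA.
P[4]: S = E(K, 0x91) = 0xFE; 0xAD ⊕ 0xFE = 0x53.
P[5]: S = E(K, 0xFE) = 0xD7; 0x14 ⊕ 0xD7 = 0xC3.
Blocks that differ from the original plaintext: P[4].

P[0] = 0x6D, P[1] = 0xE4, P[2] = 0x85, P[3] = 0xAA, P[4] = 0x53, P[5] = 0xC3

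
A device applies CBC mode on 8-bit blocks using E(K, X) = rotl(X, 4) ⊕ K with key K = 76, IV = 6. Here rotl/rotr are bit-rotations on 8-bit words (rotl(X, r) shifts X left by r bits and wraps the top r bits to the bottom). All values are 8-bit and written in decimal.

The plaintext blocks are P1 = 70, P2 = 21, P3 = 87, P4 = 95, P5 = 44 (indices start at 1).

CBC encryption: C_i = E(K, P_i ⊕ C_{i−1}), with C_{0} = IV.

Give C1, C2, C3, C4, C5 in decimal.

C1: P1 ⊕ 6 = 64; E(K, 64) = 72.
C2: P2 ⊕ 72 = 93; E(K, 93) = 153.
C3: P3 ⊕ 153 = 206; E(K, 206) = 160.
C4: P4 ⊕ 160 = 255; E(K, 255) = 179.
C5: P5 ⊕ 179 = 159; E(K, 159) = 181.

C1 = 72, C2 = 153, C3 = 160, C4 = 179, C5 = 181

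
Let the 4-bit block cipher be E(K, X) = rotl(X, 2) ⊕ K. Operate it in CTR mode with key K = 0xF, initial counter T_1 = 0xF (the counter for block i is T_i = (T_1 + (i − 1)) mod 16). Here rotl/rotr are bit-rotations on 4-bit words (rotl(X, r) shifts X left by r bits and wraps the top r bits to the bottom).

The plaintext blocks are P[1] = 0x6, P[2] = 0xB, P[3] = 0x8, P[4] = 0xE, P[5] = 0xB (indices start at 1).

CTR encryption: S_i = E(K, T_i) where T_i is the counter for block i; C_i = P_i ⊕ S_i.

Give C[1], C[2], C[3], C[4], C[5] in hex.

C[1]: T = 0xF, S = E(K, T) = 0x0; 0x6 ⊕ 0x0 = 0x6.
C[2]: T = 0x0, S = E(K, T) = 0xF; 0xB ⊕ 0xF = 0x4.
C[3]: T = 0x1, S = E(K, T) = 0xB; 0x8 ⊕ 0xB = 0x3.
C[4]: T = 0x2, S = E(K, T) = 0x7; 0xE ⊕ 0x7 = 0x9.
C[5]: T = 0x3, S = E(K, T) = 0x3; 0xB ⊕ 0x3 = 0x8.

C[1] = 0x6, C[2] = 0x4, C[3] = 0x3, C[4] = 0x9, C[5] = 0x8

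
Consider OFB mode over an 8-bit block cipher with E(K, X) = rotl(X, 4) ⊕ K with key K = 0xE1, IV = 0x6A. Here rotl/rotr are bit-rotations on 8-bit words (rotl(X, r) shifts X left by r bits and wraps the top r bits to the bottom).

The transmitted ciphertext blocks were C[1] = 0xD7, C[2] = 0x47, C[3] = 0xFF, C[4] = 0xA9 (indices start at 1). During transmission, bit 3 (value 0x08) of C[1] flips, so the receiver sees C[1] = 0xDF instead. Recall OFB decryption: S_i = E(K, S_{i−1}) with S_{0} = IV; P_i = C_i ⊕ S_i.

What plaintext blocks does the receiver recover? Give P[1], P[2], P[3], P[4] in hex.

Only C[1] changed, to 0xDF. In OFB, a change in C_i flips the same bit in P_i only; the keystream is unaffected. Decrypting the received ciphertext:
P[1]: S = E(K, 0x6A) = 0x47; 0xDF ⊕ 0x47 = 0x98.
P[2]: S = E(K, 0x47) = 0x95; 0x47 ⊕ 0x95 = 0xD2.
P[3]: S = E(K, 0x95) = 0xB8; 0xFF ⊕ 0xB8 = 0x47.
P[4]: S = E(K, 0xB8) = 0x6A; 0xA9 ⊕ 0x6A = 0xC3.
Blocks that differ from the original plaintext: P[1].

P[1] = 0x98, P[2] = 0xD2, P[3] = 0x47, P[4] = 0xC3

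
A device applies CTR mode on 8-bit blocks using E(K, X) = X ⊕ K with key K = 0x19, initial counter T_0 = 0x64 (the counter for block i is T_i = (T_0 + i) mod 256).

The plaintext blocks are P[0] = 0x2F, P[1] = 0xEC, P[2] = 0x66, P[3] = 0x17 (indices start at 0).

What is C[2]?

CTR encryption: S_i = E(K, T_i) where T_i is the counter for block i; C_i = P_i ⊕ S_i.
C[0]: T = 0x64, S = E(K, T) = 0x7D; 0x2F ⊕ 0x7D = 0x52.
C[1]: T = 0x65, S = E(K, T) = 0x7C; 0xEC ⊕ 0x7C = 0x90.
C[2]: T = 0x66, S = E(K, T) = 0x7F; 0x66 ⊕ 0x7F = 0x19.

C[2] = 0x19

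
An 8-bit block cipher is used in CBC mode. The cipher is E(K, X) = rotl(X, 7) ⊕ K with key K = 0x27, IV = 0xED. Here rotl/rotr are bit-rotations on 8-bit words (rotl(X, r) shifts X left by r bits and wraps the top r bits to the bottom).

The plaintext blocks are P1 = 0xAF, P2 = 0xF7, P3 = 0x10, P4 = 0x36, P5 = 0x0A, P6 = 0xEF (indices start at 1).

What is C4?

C4 = 0x5C

CBC encryption: C_i = E(K, P_i ⊕ C_{i−1}), with C_{0} = IV.
C1: P1 ⊕ 0xED = 0x42; E(K, 0x42) = 0x06.
C2: P2 ⊕ 0x06 = 0xF1; E(K, 0xF1) = 0xDF.
C3: P3 ⊕ 0xDF = 0xCF; E(K, 0xCF) = 0xC0.
C4: P4 ⊕ 0xC0 = 0xF6; E(K, 0xF6) = 0x5C.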